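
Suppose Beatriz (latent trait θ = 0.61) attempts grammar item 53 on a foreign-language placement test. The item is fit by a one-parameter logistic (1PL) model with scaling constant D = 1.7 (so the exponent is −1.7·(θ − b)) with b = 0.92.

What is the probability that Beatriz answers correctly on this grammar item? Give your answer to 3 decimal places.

P(θ) = 1 / (1 + exp(−D·(θ − b)))
Exponent: 1.7 × (0.61 − 0.92) = -0.5270
1/(1 + e^{0.5270}) = 0.3712
P = 0.3712

0.371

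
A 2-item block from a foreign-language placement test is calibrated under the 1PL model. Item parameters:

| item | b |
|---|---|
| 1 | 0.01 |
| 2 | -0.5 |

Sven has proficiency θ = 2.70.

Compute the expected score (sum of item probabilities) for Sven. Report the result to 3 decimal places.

1.897

P(θ) = 1 / (1 + exp(−(θ − b)))
P_1 = 1/(1+e^{-2.6900}) = 0.9364
P_2 = 1/(1+e^{-3.2000}) = 0.9608
E[score] = 0.9364 + 0.9608 = 1.8973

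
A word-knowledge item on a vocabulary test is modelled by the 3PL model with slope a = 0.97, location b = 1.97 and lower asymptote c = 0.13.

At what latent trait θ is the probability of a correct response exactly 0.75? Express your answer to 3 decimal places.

P(θ) = c + (1 − c) · 1 / (1 + exp(−a(θ − b)))
Remove guessing floor: (0.75 − 0.13)/(1 − 0.13) = 0.7126
logit = ln(0.7126/0.2874) = 0.9083
θ = b + logit/(a) = 1.97 + 0.9083/0.9700 = 2.9063

2.906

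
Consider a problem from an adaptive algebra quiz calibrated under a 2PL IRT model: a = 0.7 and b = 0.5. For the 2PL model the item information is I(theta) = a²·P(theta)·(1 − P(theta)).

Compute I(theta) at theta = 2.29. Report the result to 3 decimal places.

P = 1/(1+e^{-1.2530}) = 0.7778
P(1−P) = 0.7778 × 0.2222 = 0.1728
I = a² × P(1−P) = 0.7² × 0.1728 = 0.08468

0.085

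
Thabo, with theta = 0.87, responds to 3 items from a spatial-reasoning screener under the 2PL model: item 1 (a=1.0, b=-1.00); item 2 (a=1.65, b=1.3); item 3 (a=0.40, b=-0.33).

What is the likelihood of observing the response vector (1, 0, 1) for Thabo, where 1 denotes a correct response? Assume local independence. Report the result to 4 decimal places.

0.3588

P(theta) = 1 / (1 + exp(−a(theta − b)))
P_1 = 1/(1+e^{-1.8700}) = 0.8665
P_2 = 1/(1+e^{0.7095}) = 0.3297
P_3 = 1/(1+e^{-0.4800}) = 0.6177
L = P_1 × (1−P_2) × P_3 = 0.8665 × 0.6703 × 0.6177 = 0.35877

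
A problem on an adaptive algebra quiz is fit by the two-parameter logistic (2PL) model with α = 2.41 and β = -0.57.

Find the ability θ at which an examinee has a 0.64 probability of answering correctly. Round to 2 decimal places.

-0.33

P(θ) = 1 / (1 + exp(−α(θ − β)))
logit = ln(0.6400/0.3600) = 0.5754
θ = β + logit/(α) = -0.57 + 0.5754/2.4100 = -0.3313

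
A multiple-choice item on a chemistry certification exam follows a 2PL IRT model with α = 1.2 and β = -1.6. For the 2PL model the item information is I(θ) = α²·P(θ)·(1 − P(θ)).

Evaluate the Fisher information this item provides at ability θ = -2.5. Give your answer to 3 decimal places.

0.273

P = 1/(1+e^{1.0800}) = 0.2535
P(1−P) = 0.2535 × 0.7465 = 0.1892
I = α² × P(1−P) = 1.2² × 0.1892 = 0.27251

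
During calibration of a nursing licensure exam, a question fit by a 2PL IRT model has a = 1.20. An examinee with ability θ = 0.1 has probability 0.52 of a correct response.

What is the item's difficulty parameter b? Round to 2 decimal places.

0.03

P(θ) = 1 / (1 + exp(−a(θ − b)))
logit(0.52) = ln(0.52/0.48) = 0.0800
b = θ − logit/(a) = 0.1 − 0.0800/1.2000 = 0.0333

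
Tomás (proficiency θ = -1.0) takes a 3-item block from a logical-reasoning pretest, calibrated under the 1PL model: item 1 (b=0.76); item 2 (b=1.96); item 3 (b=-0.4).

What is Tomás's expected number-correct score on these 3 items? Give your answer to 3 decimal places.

P(θ) = 1 / (1 + exp(−(θ − b)))
P_1 = 1/(1+e^{1.7600}) = 0.1468
P_2 = 1/(1+e^{2.9600}) = 0.0493
P_3 = 1/(1+e^{0.6000}) = 0.3543
E[score] = 0.1468 + 0.0493 + 0.3543 = 0.5504

0.550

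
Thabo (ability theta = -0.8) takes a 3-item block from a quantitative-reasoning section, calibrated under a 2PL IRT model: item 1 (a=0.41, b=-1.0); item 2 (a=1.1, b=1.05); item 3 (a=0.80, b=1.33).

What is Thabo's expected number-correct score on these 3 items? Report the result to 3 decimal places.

0.790

P(theta) = 1 / (1 + exp(−a(theta − b)))
P_1 = 1/(1+e^{-0.0820}) = 0.5205
P_2 = 1/(1+e^{2.0350}) = 0.1156
P_3 = 1/(1+e^{1.7040}) = 0.1539
E[score] = 0.5205 + 0.1156 + 0.1539 = 0.7900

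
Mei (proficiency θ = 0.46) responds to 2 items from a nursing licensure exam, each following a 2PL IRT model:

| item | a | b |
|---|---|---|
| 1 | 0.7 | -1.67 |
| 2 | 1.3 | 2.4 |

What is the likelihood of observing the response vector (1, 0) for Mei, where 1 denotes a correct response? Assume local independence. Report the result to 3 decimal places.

0.756

P(θ) = 1 / (1 + exp(−a(θ − b)))
P_1 = 1/(1+e^{-1.4910}) = 0.8162
P_2 = 1/(1+e^{2.5220}) = 0.0743
L = P_1 × (1−P_2) = 0.8162 × 0.9257 = 0.75556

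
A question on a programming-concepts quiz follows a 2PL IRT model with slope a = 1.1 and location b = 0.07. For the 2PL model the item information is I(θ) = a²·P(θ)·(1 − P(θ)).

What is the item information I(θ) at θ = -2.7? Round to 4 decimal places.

P = 1/(1+e^{3.0470}) = 0.0453
P(1−P) = 0.0453 × 0.9547 = 0.0433
I = a² × P(1−P) = 1.1² × 0.0433 = 0.05238

0.0524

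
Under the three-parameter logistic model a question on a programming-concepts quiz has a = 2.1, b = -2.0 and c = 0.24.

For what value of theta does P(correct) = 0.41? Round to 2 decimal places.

-2.59

P(theta) = c + (1 − c) · 1 / (1 + exp(−a(theta − b)))
Remove guessing floor: (0.41 − 0.24)/(1 − 0.24) = 0.2237
logit = ln(0.2237/0.7763) = -1.2443
theta = b + logit/(a) = -2.0 + (-1.2443)/2.1000 = -2.5925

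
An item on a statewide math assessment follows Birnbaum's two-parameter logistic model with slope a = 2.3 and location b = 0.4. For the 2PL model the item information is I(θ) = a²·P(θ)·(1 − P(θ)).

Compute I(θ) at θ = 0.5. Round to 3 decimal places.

1.305

P = 1/(1+e^{-0.2300}) = 0.5572
P(1−P) = 0.5572 × 0.4428 = 0.2467
I = a² × P(1−P) = 2.3² × 0.2467 = 1.30516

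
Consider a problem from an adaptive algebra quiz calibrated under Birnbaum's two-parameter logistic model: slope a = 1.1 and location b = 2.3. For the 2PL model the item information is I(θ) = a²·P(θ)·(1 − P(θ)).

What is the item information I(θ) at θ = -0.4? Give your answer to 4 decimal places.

0.0562

P = 1/(1+e^{2.9700}) = 0.0488
P(1−P) = 0.0488 × 0.9512 = 0.0464
I = a² × P(1−P) = 1.1² × 0.0464 = 0.05617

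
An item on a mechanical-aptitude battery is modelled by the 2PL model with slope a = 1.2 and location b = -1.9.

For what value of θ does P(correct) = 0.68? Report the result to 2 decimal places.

P(θ) = 1 / (1 + exp(−a(θ − b)))
logit = ln(0.6800/0.3200) = 0.7538
θ = b + logit/(a) = -1.9 + 0.7538/1.2000 = -1.2719

-1.27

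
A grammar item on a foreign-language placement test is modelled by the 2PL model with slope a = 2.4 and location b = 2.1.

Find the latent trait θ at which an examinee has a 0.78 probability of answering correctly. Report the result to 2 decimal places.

2.63

P(θ) = 1 / (1 + exp(−a(θ − b)))
logit = ln(0.7800/0.2200) = 1.2657
θ = b + logit/(a) = 2.1 + 1.2657/2.4000 = 2.6274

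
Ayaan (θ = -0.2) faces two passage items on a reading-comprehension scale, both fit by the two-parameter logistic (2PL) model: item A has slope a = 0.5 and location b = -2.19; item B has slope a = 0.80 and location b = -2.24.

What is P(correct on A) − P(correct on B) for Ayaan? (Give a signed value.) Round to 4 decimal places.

P(θ) = 1 / (1 + exp(−a(θ − b)))
P_A = 0.7301
P_B = 0.8364
P_A − P_B = -0.1064

-0.1064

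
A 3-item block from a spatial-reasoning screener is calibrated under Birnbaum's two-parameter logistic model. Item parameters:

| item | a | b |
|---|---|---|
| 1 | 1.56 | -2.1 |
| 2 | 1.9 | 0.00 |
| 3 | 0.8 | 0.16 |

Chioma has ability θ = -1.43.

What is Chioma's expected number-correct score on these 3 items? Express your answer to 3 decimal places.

1.021

P(θ) = 1 / (1 + exp(−a(θ − b)))
P_1 = 1/(1+e^{-1.0452}) = 0.7399
P_2 = 1/(1+e^{2.7170}) = 0.0620
P_3 = 1/(1+e^{1.2720}) = 0.2189
E[score] = 0.7399 + 0.0620 + 0.2189 = 1.0207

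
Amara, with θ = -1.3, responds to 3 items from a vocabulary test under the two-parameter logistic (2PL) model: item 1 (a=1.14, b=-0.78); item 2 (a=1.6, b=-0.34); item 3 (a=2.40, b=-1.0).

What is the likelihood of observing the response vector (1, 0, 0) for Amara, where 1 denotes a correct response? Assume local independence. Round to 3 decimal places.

P(θ) = 1 / (1 + exp(−a(θ − b)))
P_1 = 1/(1+e^{0.5928}) = 0.3560
P_2 = 1/(1+e^{1.5360}) = 0.1771
P_3 = 1/(1+e^{0.7200}) = 0.3274
L = P_1 × (1−P_2) × (1−P_3) = 0.3560 × 0.8229 × 0.6726 = 0.19703

0.197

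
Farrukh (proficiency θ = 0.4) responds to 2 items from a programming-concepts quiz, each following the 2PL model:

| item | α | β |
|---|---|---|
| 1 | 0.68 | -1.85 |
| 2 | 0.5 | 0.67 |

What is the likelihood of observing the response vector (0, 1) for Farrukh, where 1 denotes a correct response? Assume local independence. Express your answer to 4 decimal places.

P(θ) = 1 / (1 + exp(−α(θ − β)))
P_1 = 1/(1+e^{-1.5300}) = 0.8220
P_2 = 1/(1+e^{0.1350}) = 0.4663
L = (1−P_1) × P_2 = 0.1780 × 0.4663 = 0.08300

0.0830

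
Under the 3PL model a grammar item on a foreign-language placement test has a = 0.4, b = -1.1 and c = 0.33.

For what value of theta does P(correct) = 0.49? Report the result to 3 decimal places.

-3.998

P(theta) = c + (1 − c) · 1 / (1 + exp(−a(theta − b)))
Remove guessing floor: (0.49 − 0.33)/(1 − 0.33) = 0.2388
logit = ln(0.2388/0.7612) = -1.1592
theta = b + logit/(a) = -1.1 + (-1.1592)/0.4000 = -3.9981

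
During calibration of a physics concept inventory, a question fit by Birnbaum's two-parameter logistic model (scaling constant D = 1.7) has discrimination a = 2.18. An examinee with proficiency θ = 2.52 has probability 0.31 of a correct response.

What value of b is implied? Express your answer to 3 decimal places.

P(θ) = 1 / (1 + exp(−D·a(θ − b)))
logit(0.31) = ln(0.31/0.69) = -0.8001
b = θ − logit/(1.7·a) = 2.52 − (-0.8001)/3.7060 = 2.7359

2.736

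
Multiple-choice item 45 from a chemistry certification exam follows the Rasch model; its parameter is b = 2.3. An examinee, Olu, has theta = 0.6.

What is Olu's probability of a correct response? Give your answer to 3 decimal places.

P(theta) = 1 / (1 + exp(−(theta − b)))
Exponent: (0.6 − 2.3) = -1.7000
1/(1 + e^{1.7000}) = 0.1545
P = 0.1545

0.154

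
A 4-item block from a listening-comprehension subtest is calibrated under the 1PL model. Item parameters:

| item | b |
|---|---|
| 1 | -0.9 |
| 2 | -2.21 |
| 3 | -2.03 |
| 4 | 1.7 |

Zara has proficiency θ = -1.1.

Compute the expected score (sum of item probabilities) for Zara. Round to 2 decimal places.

P(θ) = 1 / (1 + exp(−(θ − b)))
P_1 = 1/(1+e^{0.2000}) = 0.4502
P_2 = 1/(1+e^{-1.1100}) = 0.7521
P_3 = 1/(1+e^{-0.9300}) = 0.7171
P_4 = 1/(1+e^{2.8000}) = 0.0573
E[score] = 0.4502 + 0.7521 + 0.7171 + 0.0573 = 1.9767

1.98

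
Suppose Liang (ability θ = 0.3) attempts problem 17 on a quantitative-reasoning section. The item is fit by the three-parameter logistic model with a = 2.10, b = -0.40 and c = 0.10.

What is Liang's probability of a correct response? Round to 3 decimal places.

P(θ) = c + (1 − c) · 1 / (1 + exp(−a(θ − b)))
Exponent: 2.10 × (0.3 − (-0.40)) = 1.4700
1/(1 + e^{-1.4700}) = 0.8131
P = 0.10 + 0.90 × 0.8131 = 0.8318

0.832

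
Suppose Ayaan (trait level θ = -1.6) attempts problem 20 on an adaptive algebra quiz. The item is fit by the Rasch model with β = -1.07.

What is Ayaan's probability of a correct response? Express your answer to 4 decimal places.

0.3705

P(θ) = 1 / (1 + exp(−(θ − β)))
Exponent: (-1.6 − (-1.07)) = -0.5300
1/(1 + e^{0.5300}) = 0.3705
P = 0.3705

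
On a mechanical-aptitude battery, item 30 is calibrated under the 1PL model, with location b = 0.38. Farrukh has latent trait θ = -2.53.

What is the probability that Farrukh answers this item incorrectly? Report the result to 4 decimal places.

P(θ) = 1 / (1 + exp(−(θ − b)))
Exponent: (-2.53 − 0.38) = -2.9100
1/(1 + e^{2.9100}) = 0.0517
P = 0.0517
P(incorrect) = 1 − 0.0517 = 0.9483

0.9483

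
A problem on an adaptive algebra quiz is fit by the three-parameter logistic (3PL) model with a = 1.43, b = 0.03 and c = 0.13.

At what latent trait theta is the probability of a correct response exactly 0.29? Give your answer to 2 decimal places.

P(theta) = c + (1 − c) · 1 / (1 + exp(−a(theta − b)))
Remove guessing floor: (0.29 − 0.13)/(1 − 0.13) = 0.1839
logit = ln(0.1839/0.8161) = -1.4901
theta = b + logit/(a) = 0.03 + (-1.4901)/1.4300 = -1.0120

-1.01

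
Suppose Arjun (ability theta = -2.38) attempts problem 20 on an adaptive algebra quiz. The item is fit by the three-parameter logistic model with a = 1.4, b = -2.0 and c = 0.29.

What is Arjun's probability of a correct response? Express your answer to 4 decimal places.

P(theta) = c + (1 − c) · 1 / (1 + exp(−a(theta − b)))
Exponent: 1.4 × (-2.38 − (-2.0)) = -0.5320
1/(1 + e^{0.5320}) = 0.3701
P = 0.29 + 0.71 × 0.3701 = 0.5527

0.5527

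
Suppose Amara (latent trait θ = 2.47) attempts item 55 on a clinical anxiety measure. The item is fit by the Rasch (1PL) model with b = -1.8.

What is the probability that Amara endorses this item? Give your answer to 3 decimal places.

P(θ) = 1 / (1 + exp(−(θ − b)))
Exponent: (2.47 − (-1.8)) = 4.2700
1/(1 + e^{-4.2700}) = 0.9862
P = 0.9862

0.986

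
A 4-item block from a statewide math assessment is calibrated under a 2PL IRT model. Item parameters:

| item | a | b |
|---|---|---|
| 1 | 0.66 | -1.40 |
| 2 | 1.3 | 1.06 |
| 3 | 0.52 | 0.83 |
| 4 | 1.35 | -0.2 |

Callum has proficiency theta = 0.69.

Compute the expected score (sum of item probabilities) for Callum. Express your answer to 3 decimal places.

P(theta) = 1 / (1 + exp(−a(theta − b)))
P_1 = 1/(1+e^{-1.3794}) = 0.7989
P_2 = 1/(1+e^{0.4810}) = 0.3820
P_3 = 1/(1+e^{0.0728}) = 0.4818
P_4 = 1/(1+e^{-1.2015}) = 0.7688
E[score] = 0.7989 + 0.3820 + 0.4818 + 0.7688 = 2.4315

2.432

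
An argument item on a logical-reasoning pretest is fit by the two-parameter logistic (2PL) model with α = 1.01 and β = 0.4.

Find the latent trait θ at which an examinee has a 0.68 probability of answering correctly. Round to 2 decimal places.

P(θ) = 1 / (1 + exp(−α(θ − β)))
logit = ln(0.6800/0.3200) = 0.7538
θ = β + logit/(α) = 0.4 + 0.7538/1.0100 = 1.1463

1.15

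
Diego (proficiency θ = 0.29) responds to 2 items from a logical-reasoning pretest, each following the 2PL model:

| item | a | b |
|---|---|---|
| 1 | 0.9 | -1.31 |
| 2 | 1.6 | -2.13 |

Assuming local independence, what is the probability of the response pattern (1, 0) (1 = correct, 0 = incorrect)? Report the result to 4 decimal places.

0.0165

P(θ) = 1 / (1 + exp(−a(θ − b)))
P_1 = 1/(1+e^{-1.4400}) = 0.8085
P_2 = 1/(1+e^{-3.8720}) = 0.9796
L = P_1 × (1−P_2) = 0.8085 × 0.0204 = 0.01649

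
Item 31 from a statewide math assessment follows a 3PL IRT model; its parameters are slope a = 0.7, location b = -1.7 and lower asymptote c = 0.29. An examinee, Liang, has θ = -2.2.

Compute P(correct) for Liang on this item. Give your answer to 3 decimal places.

0.584

P(θ) = c + (1 − c) · 1 / (1 + exp(−a(θ − b)))
Exponent: 0.7 × (-2.2 − (-1.7)) = -0.3500
1/(1 + e^{0.3500}) = 0.4134
P = 0.29 + 0.71 × 0.4134 = 0.5835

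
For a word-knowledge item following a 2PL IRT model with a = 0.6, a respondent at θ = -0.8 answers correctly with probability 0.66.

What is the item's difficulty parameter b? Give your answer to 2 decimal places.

P(θ) = 1 / (1 + exp(−a(θ − b)))
logit(0.66) = ln(0.66/0.34) = 0.6633
b = θ − logit/(a) = -0.8 − 0.6633/0.6000 = -1.9055

-1.91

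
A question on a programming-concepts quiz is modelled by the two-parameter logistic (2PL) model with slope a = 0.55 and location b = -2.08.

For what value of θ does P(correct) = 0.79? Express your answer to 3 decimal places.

P(θ) = 1 / (1 + exp(−a(θ − b)))
logit = ln(0.7900/0.2100) = 1.3249
θ = b + logit/(a) = -2.08 + 1.3249/0.5500 = 0.3290

0.329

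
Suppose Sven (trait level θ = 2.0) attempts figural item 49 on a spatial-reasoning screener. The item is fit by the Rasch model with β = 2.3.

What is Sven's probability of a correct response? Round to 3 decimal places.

P(θ) = 1 / (1 + exp(−(θ − β)))
Exponent: (2.0 − 2.3) = -0.3000
1/(1 + e^{0.3000}) = 0.4256
P = 0.4256

0.426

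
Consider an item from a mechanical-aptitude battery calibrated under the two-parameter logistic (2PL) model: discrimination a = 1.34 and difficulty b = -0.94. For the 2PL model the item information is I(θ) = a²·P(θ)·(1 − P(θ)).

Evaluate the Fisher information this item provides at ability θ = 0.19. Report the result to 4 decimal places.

0.2654

P = 1/(1+e^{-1.5142}) = 0.8197
P(1−P) = 0.8197 × 0.1803 = 0.1478
I = a² × P(1−P) = 1.34² × 0.1478 = 0.26539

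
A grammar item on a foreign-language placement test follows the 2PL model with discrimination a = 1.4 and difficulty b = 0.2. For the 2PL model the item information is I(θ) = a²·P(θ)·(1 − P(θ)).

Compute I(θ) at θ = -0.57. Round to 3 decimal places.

P = 1/(1+e^{1.0780}) = 0.2539
P(1−P) = 0.2539 × 0.7461 = 0.1894
I = a² × P(1−P) = 1.4² × 0.1894 = 0.37128

0.371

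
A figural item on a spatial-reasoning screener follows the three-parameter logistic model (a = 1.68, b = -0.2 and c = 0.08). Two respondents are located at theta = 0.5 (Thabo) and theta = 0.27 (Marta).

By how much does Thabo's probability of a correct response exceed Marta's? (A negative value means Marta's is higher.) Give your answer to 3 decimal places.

P(theta) = c + (1 − c) · 1 / (1 + exp(−a(theta − b)))
P(Thabo) = 0.7831  [exponent 1.1760]
P(Marta) = 0.7127  [exponent 0.7896]
Difference = 0.7831 − 0.7127 = 0.0704

0.070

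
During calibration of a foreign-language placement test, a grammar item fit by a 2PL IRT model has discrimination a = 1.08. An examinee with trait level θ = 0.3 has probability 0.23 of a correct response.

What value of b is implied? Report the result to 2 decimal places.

1.42

P(θ) = 1 / (1 + exp(−a(θ − b)))
logit(0.23) = ln(0.23/0.77) = -1.2083
b = θ − logit/(a) = 0.3 − (-1.2083)/1.0800 = 1.4188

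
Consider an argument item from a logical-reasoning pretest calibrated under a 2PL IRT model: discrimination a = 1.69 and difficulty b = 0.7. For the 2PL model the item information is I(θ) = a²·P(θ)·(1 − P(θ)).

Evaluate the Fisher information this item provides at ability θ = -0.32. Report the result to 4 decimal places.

0.3669

P = 1/(1+e^{1.7238}) = 0.1514
P(1−P) = 0.1514 × 0.8486 = 0.1285
I = a² × P(1−P) = 1.69² × 0.1285 = 0.36691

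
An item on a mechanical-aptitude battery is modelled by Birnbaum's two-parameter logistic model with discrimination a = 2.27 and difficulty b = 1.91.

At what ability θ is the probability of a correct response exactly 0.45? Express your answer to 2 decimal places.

1.82

P(θ) = 1 / (1 + exp(−a(θ − b)))
logit = ln(0.4500/0.5500) = -0.2007
θ = b + logit/(a) = 1.91 + (-0.2007)/2.2700 = 1.8216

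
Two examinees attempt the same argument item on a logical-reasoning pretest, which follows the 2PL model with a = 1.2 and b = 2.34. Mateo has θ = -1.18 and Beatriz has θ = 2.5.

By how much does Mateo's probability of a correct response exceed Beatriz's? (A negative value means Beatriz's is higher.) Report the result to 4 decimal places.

P(θ) = 1 / (1 + exp(−a(θ − b)))
P(Mateo) = 0.0144  [exponent -4.2240]
P(Beatriz) = 0.5479  [exponent 0.1920]
Difference = 0.0144 − 0.5479 = -0.5334

-0.5334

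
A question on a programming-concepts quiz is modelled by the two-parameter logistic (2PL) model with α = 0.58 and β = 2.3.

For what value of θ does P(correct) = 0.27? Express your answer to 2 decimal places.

0.59

P(θ) = 1 / (1 + exp(−α(θ − β)))
logit = ln(0.2700/0.7300) = -0.9946
θ = β + logit/(α) = 2.3 + (-0.9946)/0.5800 = 0.5851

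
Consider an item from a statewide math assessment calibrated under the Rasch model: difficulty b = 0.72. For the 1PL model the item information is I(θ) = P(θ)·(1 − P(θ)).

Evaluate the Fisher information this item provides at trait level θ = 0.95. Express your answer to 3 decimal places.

P = 1/(1+e^{-0.2300}) = 0.5572
P(1−P) = 0.5572 × 0.4428 = 0.2467
I = P(1−P) = 0.24672

0.247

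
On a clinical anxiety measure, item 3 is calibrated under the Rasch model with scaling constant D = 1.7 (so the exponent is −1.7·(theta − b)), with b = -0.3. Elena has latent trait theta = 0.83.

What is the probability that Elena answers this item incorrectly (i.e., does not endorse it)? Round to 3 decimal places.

0.128

P(theta) = 1 / (1 + exp(−D·(theta − b)))
Exponent: 1.7 × (0.83 − (-0.3)) = 1.9210
1/(1 + e^{-1.9210}) = 0.8722
P = 0.8722
P(incorrect) = 1 − 0.8722 = 0.1278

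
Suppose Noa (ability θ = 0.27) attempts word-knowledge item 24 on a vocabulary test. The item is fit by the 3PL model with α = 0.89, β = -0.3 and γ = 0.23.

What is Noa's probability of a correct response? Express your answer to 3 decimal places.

P(θ) = γ + (1 − γ) · 1 / (1 + exp(−α(θ − β)))
Exponent: 0.89 × (0.27 − (-0.3)) = 0.5073
1/(1 + e^{-0.5073}) = 0.6242
P = 0.23 + 0.77 × 0.6242 = 0.7106

0.711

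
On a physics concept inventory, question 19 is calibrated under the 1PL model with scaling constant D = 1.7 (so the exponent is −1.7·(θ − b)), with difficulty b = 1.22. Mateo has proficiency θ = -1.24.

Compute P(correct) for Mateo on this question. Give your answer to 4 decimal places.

P(θ) = 1 / (1 + exp(−D·(θ − b)))
Exponent: 1.7 × (-1.24 − 1.22) = -4.1820
1/(1 + e^{4.1820}) = 0.0150
P = 0.0150

0.0150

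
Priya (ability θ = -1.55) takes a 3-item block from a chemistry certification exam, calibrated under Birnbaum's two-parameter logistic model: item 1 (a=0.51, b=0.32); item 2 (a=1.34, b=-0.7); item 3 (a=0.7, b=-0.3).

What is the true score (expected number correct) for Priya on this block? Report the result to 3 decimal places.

0.815

P(θ) = 1 / (1 + exp(−a(θ − b)))
P_1 = 1/(1+e^{0.9537}) = 0.2781
P_2 = 1/(1+e^{1.1390}) = 0.2425
P_3 = 1/(1+e^{0.8750}) = 0.2942
E[score] = 0.2781 + 0.2425 + 0.2942 = 0.8149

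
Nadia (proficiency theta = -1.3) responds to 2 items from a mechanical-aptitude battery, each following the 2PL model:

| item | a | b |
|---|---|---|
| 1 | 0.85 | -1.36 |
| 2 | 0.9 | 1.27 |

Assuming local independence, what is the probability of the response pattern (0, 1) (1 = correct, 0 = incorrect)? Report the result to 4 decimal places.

P(theta) = 1 / (1 + exp(−a(theta − b)))
P_1 = 1/(1+e^{-0.0510}) = 0.5127
P_2 = 1/(1+e^{2.3130}) = 0.0901
L = (1−P_1) × P_2 = 0.4873 × 0.0901 = 0.04388

0.0439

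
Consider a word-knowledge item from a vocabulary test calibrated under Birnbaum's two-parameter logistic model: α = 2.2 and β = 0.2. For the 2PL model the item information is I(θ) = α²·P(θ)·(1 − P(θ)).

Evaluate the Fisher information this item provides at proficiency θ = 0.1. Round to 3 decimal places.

P = 1/(1+e^{0.2200}) = 0.4452
P(1−P) = 0.4452 × 0.5548 = 0.2470
I = α² × P(1−P) = 2.2² × 0.2470 = 1.19548

1.195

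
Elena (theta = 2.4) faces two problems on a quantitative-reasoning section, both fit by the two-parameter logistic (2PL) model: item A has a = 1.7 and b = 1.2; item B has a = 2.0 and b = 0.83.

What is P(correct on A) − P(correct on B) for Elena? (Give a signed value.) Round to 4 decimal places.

P(theta) = 1 / (1 + exp(−a(theta − b)))
P_A = 0.8849
P_B = 0.9585
P_A − P_B = -0.0736

-0.0736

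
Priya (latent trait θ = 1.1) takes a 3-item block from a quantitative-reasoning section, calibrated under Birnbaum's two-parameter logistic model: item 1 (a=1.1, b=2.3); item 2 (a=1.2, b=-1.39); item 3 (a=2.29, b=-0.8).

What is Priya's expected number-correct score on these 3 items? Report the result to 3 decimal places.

P(θ) = 1 / (1 + exp(−a(θ − b)))
P_1 = 1/(1+e^{1.3200}) = 0.2108
P_2 = 1/(1+e^{-2.9880}) = 0.9520
P_3 = 1/(1+e^{-4.3510}) = 0.9873
E[score] = 0.2108 + 0.9520 + 0.9873 = 2.1501

2.150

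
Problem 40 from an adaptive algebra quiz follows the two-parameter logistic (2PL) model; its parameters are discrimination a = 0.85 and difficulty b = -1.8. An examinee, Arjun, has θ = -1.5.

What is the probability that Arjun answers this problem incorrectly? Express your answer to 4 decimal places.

P(θ) = 1 / (1 + exp(−a(θ − b)))
Exponent: 0.85 × (-1.5 − (-1.8)) = 0.2550
1/(1 + e^{-0.2550}) = 0.5634
P(incorrect) = 1 − 0.5634 = 0.4366

0.4366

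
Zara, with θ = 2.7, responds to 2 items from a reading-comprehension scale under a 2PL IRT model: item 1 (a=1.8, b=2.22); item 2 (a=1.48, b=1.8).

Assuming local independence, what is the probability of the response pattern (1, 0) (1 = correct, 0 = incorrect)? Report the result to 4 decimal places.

0.1469

P(θ) = 1 / (1 + exp(−a(θ − b)))
P_1 = 1/(1+e^{-0.8640}) = 0.7035
P_2 = 1/(1+e^{-1.3320}) = 0.7912
L = P_1 × (1−P_2) = 0.7035 × 0.2088 = 0.14691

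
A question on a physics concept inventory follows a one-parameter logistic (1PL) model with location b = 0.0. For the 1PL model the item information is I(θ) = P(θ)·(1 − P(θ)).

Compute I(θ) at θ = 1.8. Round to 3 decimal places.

0.122

P = 1/(1+e^{-1.8000}) = 0.8581
P(1−P) = 0.8581 × 0.1419 = 0.1217
I = P(1−P) = 0.12173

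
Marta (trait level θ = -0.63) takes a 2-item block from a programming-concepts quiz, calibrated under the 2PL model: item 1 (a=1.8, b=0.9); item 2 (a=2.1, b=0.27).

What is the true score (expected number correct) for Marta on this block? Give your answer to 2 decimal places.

0.19

P(θ) = 1 / (1 + exp(−a(θ − b)))
P_1 = 1/(1+e^{2.7540}) = 0.0599
P_2 = 1/(1+e^{1.8900}) = 0.1312
E[score] = 0.0599 + 0.1312 = 0.1911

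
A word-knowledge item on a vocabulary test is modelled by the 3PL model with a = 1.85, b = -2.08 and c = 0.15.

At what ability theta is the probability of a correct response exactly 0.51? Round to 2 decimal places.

-2.25

P(theta) = c + (1 − c) · 1 / (1 + exp(−a(theta − b)))
Remove guessing floor: (0.51 − 0.15)/(1 − 0.15) = 0.4235
logit = ln(0.4235/0.5765) = -0.3083
theta = b + logit/(a) = -2.08 + (-0.3083)/1.8500 = -2.2466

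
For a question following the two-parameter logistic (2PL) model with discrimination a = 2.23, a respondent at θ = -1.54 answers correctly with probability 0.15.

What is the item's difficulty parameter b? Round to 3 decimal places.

-0.762

P(θ) = 1 / (1 + exp(−a(θ − b)))
logit(0.15) = ln(0.15/0.85) = -1.7346
b = θ − logit/(a) = -1.54 − (-1.7346)/2.2300 = -0.7622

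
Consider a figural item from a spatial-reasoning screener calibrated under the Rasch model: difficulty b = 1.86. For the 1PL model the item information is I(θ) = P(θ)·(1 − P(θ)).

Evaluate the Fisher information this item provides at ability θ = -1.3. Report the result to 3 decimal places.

P = 1/(1+e^{3.1600}) = 0.0407
P(1−P) = 0.0407 × 0.9593 = 0.0390
I = P(1−P) = 0.03904

0.039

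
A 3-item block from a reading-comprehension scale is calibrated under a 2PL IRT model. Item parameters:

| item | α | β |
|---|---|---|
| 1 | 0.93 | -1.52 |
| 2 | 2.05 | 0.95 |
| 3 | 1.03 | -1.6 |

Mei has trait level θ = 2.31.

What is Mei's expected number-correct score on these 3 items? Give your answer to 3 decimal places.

P(θ) = 1 / (1 + exp(−α(θ − β)))
P_1 = 1/(1+e^{-3.5619}) = 0.9724
P_2 = 1/(1+e^{-2.7880}) = 0.9420
P_3 = 1/(1+e^{-4.0273}) = 0.9825
E[score] = 0.9724 + 0.9420 + 0.9825 = 2.8969

2.897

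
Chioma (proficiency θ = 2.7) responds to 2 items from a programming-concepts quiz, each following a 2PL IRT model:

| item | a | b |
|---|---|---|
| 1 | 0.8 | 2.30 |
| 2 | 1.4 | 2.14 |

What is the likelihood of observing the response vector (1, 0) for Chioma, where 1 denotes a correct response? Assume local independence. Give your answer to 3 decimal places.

P(θ) = 1 / (1 + exp(−a(θ − b)))
P_1 = 1/(1+e^{-0.3200}) = 0.5793
P_2 = 1/(1+e^{-0.7840}) = 0.6865
L = P_1 × (1−P_2) = 0.5793 × 0.3135 = 0.18159

0.182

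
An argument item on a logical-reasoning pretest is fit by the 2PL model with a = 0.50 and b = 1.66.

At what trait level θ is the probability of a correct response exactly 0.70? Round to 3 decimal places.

P(θ) = 1 / (1 + exp(−a(θ − b)))
logit = ln(0.7000/0.3000) = 0.8473
θ = b + logit/(a) = 1.66 + 0.8473/0.5000 = 3.3546

3.355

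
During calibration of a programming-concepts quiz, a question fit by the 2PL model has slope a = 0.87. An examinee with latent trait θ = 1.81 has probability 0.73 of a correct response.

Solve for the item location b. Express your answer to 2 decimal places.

0.67

P(θ) = 1 / (1 + exp(−a(θ − b)))
logit(0.73) = ln(0.73/0.27) = 0.9946
b = θ − logit/(a) = 1.81 − 0.9946/0.8700 = 0.6668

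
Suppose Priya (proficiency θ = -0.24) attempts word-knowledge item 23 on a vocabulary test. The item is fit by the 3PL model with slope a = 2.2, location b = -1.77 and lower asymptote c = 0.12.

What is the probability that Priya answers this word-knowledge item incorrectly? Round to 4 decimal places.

0.0294

P(θ) = c + (1 − c) · 1 / (1 + exp(−a(θ − b)))
Exponent: 2.2 × (-0.24 − (-1.77)) = 3.3660
1/(1 + e^{-3.3660}) = 0.9666
P = 0.12 + 0.88 × 0.9666 = 0.9706
P(incorrect) = 1 − 0.9706 = 0.0294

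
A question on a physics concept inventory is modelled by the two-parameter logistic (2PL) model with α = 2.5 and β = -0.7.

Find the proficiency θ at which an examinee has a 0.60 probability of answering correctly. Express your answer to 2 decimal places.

-0.54

P(θ) = 1 / (1 + exp(−α(θ − β)))
logit = ln(0.6000/0.4000) = 0.4055
θ = β + logit/(α) = -0.7 + 0.4055/2.5000 = -0.5378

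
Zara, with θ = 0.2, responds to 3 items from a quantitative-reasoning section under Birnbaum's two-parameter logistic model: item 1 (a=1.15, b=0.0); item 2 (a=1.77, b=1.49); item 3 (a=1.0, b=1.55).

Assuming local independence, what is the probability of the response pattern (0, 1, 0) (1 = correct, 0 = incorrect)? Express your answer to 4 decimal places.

0.0325

P(θ) = 1 / (1 + exp(−a(θ − b)))
P_1 = 1/(1+e^{-0.2300}) = 0.5572
P_2 = 1/(1+e^{2.2833}) = 0.0925
P_3 = 1/(1+e^{1.3500}) = 0.2059
L = (1−P_1) × P_2 × (1−P_3) = 0.4428 × 0.0925 × 0.7941 = 0.03253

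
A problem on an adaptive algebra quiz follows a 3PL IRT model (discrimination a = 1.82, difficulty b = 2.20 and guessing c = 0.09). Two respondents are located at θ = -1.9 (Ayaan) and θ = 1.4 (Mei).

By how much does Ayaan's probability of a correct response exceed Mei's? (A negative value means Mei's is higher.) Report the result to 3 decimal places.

-0.172

P(θ) = c + (1 − c) · 1 / (1 + exp(−a(θ − b)))
P(Ayaan) = 0.0905  [exponent -7.4620]
P(Mei) = 0.2621  [exponent -1.4560]
Difference = 0.0905 − 0.2621 = -0.1715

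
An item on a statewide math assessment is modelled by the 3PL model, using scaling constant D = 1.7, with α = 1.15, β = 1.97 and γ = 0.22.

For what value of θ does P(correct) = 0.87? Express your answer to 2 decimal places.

P(θ) = γ + (1 − γ) · 1 / (1 + exp(−D·α(θ − β)))
Remove guessing floor: (0.87 − 0.22)/(1 − 0.22) = 0.8333
logit = ln(0.8333/0.1667) = 1.6094
θ = β + logit/(1.7·α) = 1.97 + 1.6094/1.9550 = 2.7932

2.79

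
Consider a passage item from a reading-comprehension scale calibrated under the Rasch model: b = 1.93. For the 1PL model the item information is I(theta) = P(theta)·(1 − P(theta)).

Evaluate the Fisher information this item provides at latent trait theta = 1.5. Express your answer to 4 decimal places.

0.2388

P = 1/(1+e^{0.4300}) = 0.3941
P(1−P) = 0.3941 × 0.6059 = 0.2388
I = P(1−P) = 0.23879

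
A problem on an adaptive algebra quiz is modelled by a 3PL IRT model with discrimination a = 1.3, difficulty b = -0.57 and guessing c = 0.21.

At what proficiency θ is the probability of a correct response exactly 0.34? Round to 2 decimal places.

P(θ) = c + (1 − c) · 1 / (1 + exp(−a(θ − b)))
Remove guessing floor: (0.34 − 0.21)/(1 − 0.21) = 0.1646
logit = ln(0.1646/0.8354) = -1.6247
θ = b + logit/(a) = -0.57 + (-1.6247)/1.3000 = -1.8198

-1.82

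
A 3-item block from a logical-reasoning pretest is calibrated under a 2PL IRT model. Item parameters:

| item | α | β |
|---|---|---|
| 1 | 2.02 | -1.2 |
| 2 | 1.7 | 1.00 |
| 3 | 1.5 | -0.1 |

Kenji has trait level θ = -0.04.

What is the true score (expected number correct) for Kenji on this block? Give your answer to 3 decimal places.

P(θ) = 1 / (1 + exp(−α(θ − β)))
P_1 = 1/(1+e^{-2.3432}) = 0.9124
P_2 = 1/(1+e^{1.7680}) = 0.1458
P_3 = 1/(1+e^{-0.0900}) = 0.5225
E[score] = 0.9124 + 0.1458 + 0.5225 = 1.5807

1.581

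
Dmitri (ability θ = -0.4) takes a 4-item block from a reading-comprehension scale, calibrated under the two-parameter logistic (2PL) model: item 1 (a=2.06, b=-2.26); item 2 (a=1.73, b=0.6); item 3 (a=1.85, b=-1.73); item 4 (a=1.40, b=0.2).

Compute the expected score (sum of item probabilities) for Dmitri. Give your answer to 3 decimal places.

2.352

P(θ) = 1 / (1 + exp(−a(θ − b)))
P_1 = 1/(1+e^{-3.8316}) = 0.9788
P_2 = 1/(1+e^{1.7300}) = 0.1506
P_3 = 1/(1+e^{-2.4605}) = 0.9213
P_4 = 1/(1+e^{0.8400}) = 0.3015
E[score] = 0.9788 + 0.1506 + 0.9213 + 0.3015 = 2.3522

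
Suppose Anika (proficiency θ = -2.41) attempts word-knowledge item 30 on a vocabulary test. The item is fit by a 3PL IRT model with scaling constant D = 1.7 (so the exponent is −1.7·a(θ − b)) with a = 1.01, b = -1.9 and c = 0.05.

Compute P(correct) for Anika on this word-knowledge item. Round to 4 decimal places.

P(θ) = c + (1 − c) · 1 / (1 + exp(−D·a(θ − b)))
Exponent: 1.7 × 1.01 × (-2.41 − (-1.9)) = -0.8757
1/(1 + e^{0.8757}) = 0.2941
P = 0.05 + 0.95 × 0.2941 = 0.3294

0.3294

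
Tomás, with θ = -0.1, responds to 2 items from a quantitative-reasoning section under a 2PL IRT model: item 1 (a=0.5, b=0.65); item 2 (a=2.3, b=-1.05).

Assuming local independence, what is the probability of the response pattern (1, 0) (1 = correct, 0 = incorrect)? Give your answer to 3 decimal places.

P(θ) = 1 / (1 + exp(−a(θ − b)))
P_1 = 1/(1+e^{0.3750}) = 0.4073
P_2 = 1/(1+e^{-2.1850}) = 0.8989
L = P_1 × (1−P_2) = 0.4073 × 0.1011 = 0.04118

0.041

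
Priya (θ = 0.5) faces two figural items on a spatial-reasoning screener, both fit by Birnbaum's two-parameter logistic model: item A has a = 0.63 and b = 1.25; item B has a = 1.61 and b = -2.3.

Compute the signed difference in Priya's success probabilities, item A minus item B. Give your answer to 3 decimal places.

-0.605

P(θ) = 1 / (1 + exp(−a(θ − b)))
P_A = 0.3840
P_B = 0.9891
P_A − P_B = -0.6051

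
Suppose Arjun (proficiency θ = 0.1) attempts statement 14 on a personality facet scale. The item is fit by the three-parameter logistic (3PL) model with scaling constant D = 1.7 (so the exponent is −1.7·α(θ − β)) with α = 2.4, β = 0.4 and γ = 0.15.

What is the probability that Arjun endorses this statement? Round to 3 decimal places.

P(θ) = γ + (1 − γ) · 1 / (1 + exp(−D·α(θ − β)))
Exponent: 1.7 × 2.4 × (0.1 − 0.4) = -1.2240
1/(1 + e^{1.2240}) = 0.2272
P = 0.15 + 0.85 × 0.2272 = 0.3431

0.343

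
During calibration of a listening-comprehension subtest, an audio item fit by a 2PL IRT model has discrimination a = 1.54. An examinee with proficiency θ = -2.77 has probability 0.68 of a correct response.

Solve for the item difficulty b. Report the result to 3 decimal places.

P(θ) = 1 / (1 + exp(−a(θ − b)))
logit(0.68) = ln(0.68/0.32) = 0.7538
b = θ − logit/(a) = -2.77 − 0.7538/1.5400 = -3.2595

-3.259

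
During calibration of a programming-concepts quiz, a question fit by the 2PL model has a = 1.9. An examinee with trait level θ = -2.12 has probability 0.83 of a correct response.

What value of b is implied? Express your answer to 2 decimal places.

P(θ) = 1 / (1 + exp(−a(θ − b)))
logit(0.83) = ln(0.83/0.17) = 1.5856
b = θ − logit/(a) = -2.12 − 1.5856/1.9000 = -2.9545

-2.95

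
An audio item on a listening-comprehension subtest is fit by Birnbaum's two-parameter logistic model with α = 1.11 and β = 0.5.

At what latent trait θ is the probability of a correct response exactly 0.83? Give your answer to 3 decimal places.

1.928

P(θ) = 1 / (1 + exp(−α(θ − β)))
logit = ln(0.8300/0.1700) = 1.5856
θ = β + logit/(α) = 0.5 + 1.5856/1.1100 = 1.9285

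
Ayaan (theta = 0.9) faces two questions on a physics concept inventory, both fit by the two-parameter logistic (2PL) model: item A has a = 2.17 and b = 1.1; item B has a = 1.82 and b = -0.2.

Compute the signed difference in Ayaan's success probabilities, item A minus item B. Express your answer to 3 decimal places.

-0.488

P(theta) = 1 / (1 + exp(−a(theta − b)))
P_A = 0.3932
P_B = 0.8810
P_A − P_B = -0.4878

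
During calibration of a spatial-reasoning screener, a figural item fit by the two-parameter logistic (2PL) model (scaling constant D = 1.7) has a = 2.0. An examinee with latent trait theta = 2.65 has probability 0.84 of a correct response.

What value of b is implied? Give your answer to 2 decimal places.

2.16

P(theta) = 1 / (1 + exp(−D·a(theta − b)))
logit(0.84) = ln(0.84/0.16) = 1.6582
b = theta − logit/(1.7·a) = 2.65 − 1.6582/3.4000 = 2.1623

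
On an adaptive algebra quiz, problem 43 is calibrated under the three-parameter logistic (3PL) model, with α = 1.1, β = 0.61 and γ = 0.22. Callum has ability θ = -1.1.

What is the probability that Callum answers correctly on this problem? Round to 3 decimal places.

P(θ) = γ + (1 − γ) · 1 / (1 + exp(−α(θ − β)))
Exponent: 1.1 × (-1.1 − 0.61) = -1.8810
1/(1 + e^{1.8810}) = 0.1323
P = 0.22 + 0.78 × 0.1323 = 0.3232

0.323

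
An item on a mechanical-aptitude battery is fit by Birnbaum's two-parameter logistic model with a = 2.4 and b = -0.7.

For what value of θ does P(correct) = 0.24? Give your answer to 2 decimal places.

P(θ) = 1 / (1 + exp(−a(θ − b)))
logit = ln(0.2400/0.7600) = -1.1527
θ = b + logit/(a) = -0.7 + (-1.1527)/2.4000 = -1.1803

-1.18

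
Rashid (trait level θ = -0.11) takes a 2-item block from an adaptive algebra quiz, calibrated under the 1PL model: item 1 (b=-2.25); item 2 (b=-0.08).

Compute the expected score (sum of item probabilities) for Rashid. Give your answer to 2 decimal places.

P(θ) = 1 / (1 + exp(−(θ − b)))
P_1 = 1/(1+e^{-2.1400}) = 0.8947
P_2 = 1/(1+e^{0.0300}) = 0.4925
E[score] = 0.8947 + 0.4925 = 1.3872

1.39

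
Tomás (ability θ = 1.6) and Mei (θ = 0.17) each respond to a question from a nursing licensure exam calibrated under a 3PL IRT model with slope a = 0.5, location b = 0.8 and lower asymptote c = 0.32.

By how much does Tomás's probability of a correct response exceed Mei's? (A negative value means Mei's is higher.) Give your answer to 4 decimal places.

P(θ) = c + (1 − c) · 1 / (1 + exp(−a(θ − b)))
P(Tomás) = 0.7271  [exponent 0.4000]
P(Mei) = 0.6069  [exponent -0.3150]
Difference = 0.7271 − 0.6069 = 0.1202

0.1202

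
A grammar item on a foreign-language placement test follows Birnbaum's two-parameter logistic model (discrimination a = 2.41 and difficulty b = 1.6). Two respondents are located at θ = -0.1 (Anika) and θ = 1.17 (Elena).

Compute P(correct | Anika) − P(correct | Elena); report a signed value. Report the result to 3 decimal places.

P(θ) = 1 / (1 + exp(−a(θ − b)))
P(Anika) = 0.0164  [exponent -4.0970]
P(Elena) = 0.2619  [exponent -1.0363]
Difference = 0.0164 − 0.2619 = -0.2455

-0.246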